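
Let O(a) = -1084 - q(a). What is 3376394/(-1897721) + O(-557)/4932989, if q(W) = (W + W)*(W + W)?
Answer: -388017056354/191049730981 ≈ -2.0310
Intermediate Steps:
q(W) = 4*W² (q(W) = (2*W)*(2*W) = 4*W²)
O(a) = -1084 - 4*a²
3376394/(-1897721) + O(-557)/4932989 = 3376394/(-1897721) + (-1084 - 4*(-557)²)/4932989 = 3376394*(-1/1897721) + (-1084 - 4*310249)*(1/4932989) = -68906/38729 + (-1084 - 1240996)*(1/4932989) = -68906/38729 - 1242080*1/4932989 = -68906/38729 - 1242080/4932989 = -388017056354/191049730981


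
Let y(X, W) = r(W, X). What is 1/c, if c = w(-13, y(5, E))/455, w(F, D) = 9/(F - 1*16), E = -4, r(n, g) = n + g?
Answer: -13195/9 ≈ -1466.1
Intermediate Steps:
r(n, g) = g + n
y(X, W) = W + X (y(X, W) = X + W = W + X)
w(F, D) = 9/(-16 + F) (w(F, D) = 9/(F - 16) = 9/(-16 + F))
c = -9/13195 (c = (9/(-16 - 13))/455 = (9/(-29))*(1/455) = (9*(-1/29))*(1/455) = -9/29*1/455 = -9/13195 ≈ -0.00068208)
1/c = 1/(-9/13195) = -13195/9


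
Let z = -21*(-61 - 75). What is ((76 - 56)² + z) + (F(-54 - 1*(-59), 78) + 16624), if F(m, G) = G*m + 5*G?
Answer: 20660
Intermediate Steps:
z = 2856 (z = -21*(-136) = 2856)
F(m, G) = 5*G + G*m
((76 - 56)² + z) + (F(-54 - 1*(-59), 78) + 16624) = ((76 - 56)² + 2856) + (78*(5 + (-54 - 1*(-59))) + 16624) = (20² + 2856) + (78*(5 + (-54 + 59)) + 16624) = (400 + 2856) + (78*(5 + 5) + 16624) = 3256 + (78*10 + 16624) = 3256 + (780 + 16624) = 3256 + 17404 = 20660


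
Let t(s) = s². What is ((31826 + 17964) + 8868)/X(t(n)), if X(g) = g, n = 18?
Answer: 29329/162 ≈ 181.04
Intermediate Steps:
((31826 + 17964) + 8868)/X(t(n)) = ((31826 + 17964) + 8868)/(18²) = (49790 + 8868)/324 = 58658*(1/324) = 29329/162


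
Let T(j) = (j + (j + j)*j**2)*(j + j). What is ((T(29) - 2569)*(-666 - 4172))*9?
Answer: -123147095454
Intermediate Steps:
T(j) = 2*j*(j + 2*j**3) (T(j) = (j + (2*j)*j**2)*(2*j) = (j + 2*j**3)*(2*j) = 2*j*(j + 2*j**3))
((T(29) - 2569)*(-666 - 4172))*9 = ((29**2*(2 + 4*29**2) - 2569)*(-666 - 4172))*9 = ((841*(2 + 4*841) - 2569)*(-4838))*9 = ((841*(2 + 3364) - 2569)*(-4838))*9 = ((841*3366 - 2569)*(-4838))*9 = ((2830806 - 2569)*(-4838))*9 = (2828237*(-4838))*9 = -13683010606*9 = -123147095454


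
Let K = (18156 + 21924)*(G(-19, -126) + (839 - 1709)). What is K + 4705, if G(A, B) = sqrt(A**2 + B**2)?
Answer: -34864895 + 40080*sqrt(16237) ≈ -2.9758e+7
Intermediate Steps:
K = -34869600 + 40080*sqrt(16237) (K = (18156 + 21924)*(sqrt((-19)**2 + (-126)**2) + (839 - 1709)) = 40080*(sqrt(361 + 15876) - 870) = 40080*(sqrt(16237) - 870) = 40080*(-870 + sqrt(16237)) = -34869600 + 40080*sqrt(16237) ≈ -2.9762e+7)
K + 4705 = (-34869600 + 40080*sqrt(16237)) + 4705 = -34864895 + 40080*sqrt(16237)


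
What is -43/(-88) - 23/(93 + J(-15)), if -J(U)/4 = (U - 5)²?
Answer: 6075/12056 ≈ 0.50390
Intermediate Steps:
J(U) = -4*(-5 + U)² (J(U) = -4*(U - 5)² = -4*(-5 + U)²)
-43/(-88) - 23/(93 + J(-15)) = -43/(-88) - 23/(93 - 4*(-5 - 15)²) = -43*(-1/88) - 23/(93 - 4*(-20)²) = 43/88 - 23/(93 - 4*400) = 43/88 - 23/(93 - 1600) = 43/88 - 23/(-1507) = 43/88 - 23*(-1/1507) = 43/88 + 23/1507 = 6075/12056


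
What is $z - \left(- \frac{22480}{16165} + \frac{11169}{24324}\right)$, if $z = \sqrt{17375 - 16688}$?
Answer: $\frac{24417109}{26213164} + \sqrt{687} \approx 27.142$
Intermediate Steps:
$z = \sqrt{687} \approx 26.211$
$z - \left(- \frac{22480}{16165} + \frac{11169}{24324}\right) = \sqrt{687} - \left(- \frac{22480}{16165} + \frac{11169}{24324}\right) = \sqrt{687} - \left(\left(-22480\right) \frac{1}{16165} + 11169 \cdot \frac{1}{24324}\right) = \sqrt{687} - \left(- \frac{4496}{3233} + \frac{3723}{8108}\right) = \sqrt{687} - - \frac{24417109}{26213164} = \sqrt{687} + \frac{24417109}{26213164} = \frac{24417109}{26213164} + \sqrt{687}$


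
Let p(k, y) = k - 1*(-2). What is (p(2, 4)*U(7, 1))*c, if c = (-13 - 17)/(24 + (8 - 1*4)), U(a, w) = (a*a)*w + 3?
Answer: -1560/7 ≈ -222.86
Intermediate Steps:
p(k, y) = 2 + k (p(k, y) = k + 2 = 2 + k)
U(a, w) = 3 + w*a² (U(a, w) = a²*w + 3 = w*a² + 3 = 3 + w*a²)
c = -15/14 (c = -30/(24 + (8 - 4)) = -30/(24 + 4) = -30/28 = -30*1/28 = -15/14 ≈ -1.0714)
(p(2, 4)*U(7, 1))*c = ((2 + 2)*(3 + 1*7²))*(-15/14) = (4*(3 + 1*49))*(-15/14) = (4*(3 + 49))*(-15/14) = (4*52)*(-15/14) = 208*(-15/14) = -1560/7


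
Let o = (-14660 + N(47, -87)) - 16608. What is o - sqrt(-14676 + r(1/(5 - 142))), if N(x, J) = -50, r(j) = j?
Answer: -31318 - I*sqrt(275453981)/137 ≈ -31318.0 - 121.14*I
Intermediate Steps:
o = -31318 (o = (-14660 - 50) - 16608 = -14710 - 16608 = -31318)
o - sqrt(-14676 + r(1/(5 - 142))) = -31318 - sqrt(-14676 + 1/(5 - 142)) = -31318 - sqrt(-14676 + 1/(-137)) = -31318 - sqrt(-14676 - 1/137) = -31318 - sqrt(-2010613/137) = -31318 - I*sqrt(275453981)/137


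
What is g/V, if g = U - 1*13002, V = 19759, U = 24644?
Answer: 11642/19759 ≈ 0.58920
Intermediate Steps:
g = 11642 (g = 24644 - 1*13002 = 24644 - 13002 = 11642)
g/V = 11642/19759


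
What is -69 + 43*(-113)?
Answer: -4928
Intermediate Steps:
-69 + 43*(-113) = -69 - 4859 = -4928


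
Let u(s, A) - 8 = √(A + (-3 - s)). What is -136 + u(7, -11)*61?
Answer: 352 + 61*I*√21 ≈ 352.0 + 279.54*I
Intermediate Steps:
u(s, A) = 8 + √(-3 + A - s) (u(s, A) = 8 + √(A + (-3 - s)) = 8 + √(-3 + A - s))
-136 + u(7, -11)*61 = -136 + (8 + √(-3 - 11 - 1*7))*61 = -136 + (8 + √(-3 - 11 - 7))*61 = -136 + (8 + √(-21))*61 = -136 + (8 + I*√21)*61 = -136 + (488 + 61*I*√21) = 352 + 61*I*√21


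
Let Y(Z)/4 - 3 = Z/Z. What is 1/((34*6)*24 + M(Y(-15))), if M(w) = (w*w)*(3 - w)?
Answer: 1/1568 ≈ 0.00063775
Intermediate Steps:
Y(Z) = 16 (Y(Z) = 12 + 4*(Z/Z) = 12 + 4*1 = 12 + 4 = 16)
M(w) = w**2*(3 - w)
1/((34*6)*24 + M(Y(-15))) = 1/((34*6)*24 + 16**2*(3 - 1*16)) = 1/(204*24 + 256*(3 - 16)) = 1/(4896 + 256*(-13)) = 1/(4896 - 3328) = 1/1568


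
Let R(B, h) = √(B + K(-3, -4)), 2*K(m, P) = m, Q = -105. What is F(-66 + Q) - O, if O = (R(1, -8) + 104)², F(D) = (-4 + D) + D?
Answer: -22323/2 - 104*I*√2 ≈ -11162.0 - 147.08*I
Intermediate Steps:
K(m, P) = m/2
R(B, h) = √(-3/2 + B) (R(B, h) = √(B + (½)*(-3)) = √(B - 3/2) = √(-3/2 + B))
F(D) = -4 + 2*D
O = (104 + I*√2/2)² (O = (√(-6 + 4*1)/2 + 104)² = (√(-6 + 4)/2 + 104)² = (√(-2)/2 + 104)² = ((I*√2)/2 + 104)² = (I*√2/2 + 104)² = (104 + I*√2/2)² ≈ 10816.0 + 147.1*I)
F(-66 + Q) - O = (-4 + 2*(-66 - 105)) - (208 + I*√2)²/4 = (-4 + 2*(-171)) - (208 + I*√2)²/4 = (-4 - 342) - (208 + I*√2)²/4 = -346 - (208 + I*√2)²/4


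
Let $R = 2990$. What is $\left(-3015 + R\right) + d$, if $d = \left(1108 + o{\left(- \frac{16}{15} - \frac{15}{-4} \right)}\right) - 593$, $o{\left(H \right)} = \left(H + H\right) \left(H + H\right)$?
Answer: $\frac{466921}{900} \approx 518.8$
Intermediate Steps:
$o{\left(H \right)} = 4 H^{2}$ ($o{\left(H \right)} = 2 H 2 H = 4 H^{2}$)
$d = \frac{489421}{900}$ ($d = \left(1108 + 4 \left(- \frac{16}{15} - \frac{15}{-4}\right)^{2}\right) - 593 = \left(1108 + 4 \left(\left(-16\right) \frac{1}{15} - - \frac{15}{4}\right)^{2}\right) - 593 = \left(1108 + 4 \left(- \frac{16}{15} + \frac{15}{4}\right)^{2}\right) - 593 = \left(1108 + 4 \left(\frac{161}{60}\right)^{2}\right) - 593 = \left(1108 + 4 \cdot \frac{25921}{3600}\right) - 593 = \left(1108 + \frac{25921}{900}\right) - 593 = \frac{1023121}{900} - 593 = \frac{489421}{900} \approx 543.8$)
$\left(-3015 + R\right) + d = \left(-3015 + 2990\right) + \frac{489421}{900} = -25 + \frac{489421}{900} = \frac{466921}{900}$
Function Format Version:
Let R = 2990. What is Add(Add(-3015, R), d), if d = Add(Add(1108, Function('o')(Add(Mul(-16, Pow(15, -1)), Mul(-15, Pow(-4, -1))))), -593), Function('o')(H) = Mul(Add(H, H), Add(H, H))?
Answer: Rational(466921, 900) ≈ 518.80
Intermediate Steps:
Function('o')(H) = Mul(4, Pow(H, 2)) (Function('o')(H) = Mul(Mul(2, H), Mul(2, H)) = Mul(4, Pow(H, 2)))
d = Rational(489421, 900) (d = Add(Add(1108, Mul(4, Pow(Add(Mul(-16, Pow(15, -1)), Mul(-15, Pow(-4, -1))), 2))), -593) = Add(Add(1108, Mul(4, Pow(Add(Mul(-16, Rational(1, 15)), Mul(-15, Rational(-1, 4))), 2))), -593) = Add(Add(1108, Mul(4, Pow(Add(Rational(-16, 15), Rational(15, 4)), 2))), -593) = Add(Add(1108, Mul(4, Pow(Rational(161, 60), 2))), -593) = Add(Add(1108, Mul(4, Rational(25921, 3600))), -593) = Add(Add(1108, Rational(25921, 900)), -593) = Add(Rational(1023121, 900), -593) = Rational(489421, 900) ≈ 543.80)
Add(Add(-3015, R), d) = Add(Add(-3015, 2990), Rational(489421, 900)) = Add(-25, Rational(489421, 900)) = Rational(466921, 900)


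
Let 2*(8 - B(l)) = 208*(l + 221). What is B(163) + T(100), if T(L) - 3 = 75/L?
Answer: -159697/4 ≈ -39924.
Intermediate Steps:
B(l) = -22976 - 104*l (B(l) = 8 - 104*(l + 221) = 8 - 104*(221 + l) = 8 - (45968 + 208*l)/2 = 8 + (-22984 - 104*l) = -22976 - 104*l)
T(L) = 3 + 75/L
B(163) + T(100) = (-22976 - 104*163) + (3 + 75/100) = (-22976 - 16952) + (3 + 75*(1/100)) = -39928 + (3 + 3/4) = -39928 + 15/4 = -159697/4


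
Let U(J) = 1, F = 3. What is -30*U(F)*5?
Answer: -150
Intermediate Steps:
-30*U(F)*5 = -30*1*5 = -30*5 = -150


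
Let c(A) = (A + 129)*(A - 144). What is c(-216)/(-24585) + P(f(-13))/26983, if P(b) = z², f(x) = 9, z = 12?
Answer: -5100408/4020467 ≈ -1.2686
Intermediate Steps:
P(b) = 144 (P(b) = 12² = 144)
c(A) = (-144 + A)*(129 + A) (c(A) = (129 + A)*(-144 + A) = (-144 + A)*(129 + A))
c(-216)/(-24585) + P(f(-13))/26983 = (-18576 + (-216)² - 15*(-216))/(-24585) + 144/26983 = (-18576 + 46656 + 3240)*(-1/24585) + 144*(1/26983) = 31320*(-1/24585) + 144/26983 = -2088/1639 + 144/26983 = -5100408/4020467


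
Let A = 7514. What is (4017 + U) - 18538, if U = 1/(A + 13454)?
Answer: -304476327/20968 ≈ -14521.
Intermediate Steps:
U = 1/20968 (U = 1/(7514 + 13454) = 1/20968 ≈ 4.7692e-5)
(4017 + U) - 18538 = (4017 + 1/20968) - 18538 = 84228457/20968 - 18538 = -304476327/20968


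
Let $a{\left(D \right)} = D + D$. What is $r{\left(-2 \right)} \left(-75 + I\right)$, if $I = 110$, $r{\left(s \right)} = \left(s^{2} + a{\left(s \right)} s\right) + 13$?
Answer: $875$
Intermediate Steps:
$a{\left(D \right)} = 2 D$
$r{\left(s \right)} = 13 + 3 s^{2}$ ($r{\left(s \right)} = \left(s^{2} + 2 s s\right) + 13 = \left(s^{2} + 2 s^{2}\right) + 13 = 3 s^{2} + 13 = 13 + 3 s^{2}$)
$r{\left(-2 \right)} \left(-75 + I\right) = \left(13 + 3 \left(-2\right)^{2}\right) \left(-75 + 110\right) = \left(13 + 3 \cdot 4\right) 35 = \left(13 + 12\right) 35 = 25 \cdot 35 = 875$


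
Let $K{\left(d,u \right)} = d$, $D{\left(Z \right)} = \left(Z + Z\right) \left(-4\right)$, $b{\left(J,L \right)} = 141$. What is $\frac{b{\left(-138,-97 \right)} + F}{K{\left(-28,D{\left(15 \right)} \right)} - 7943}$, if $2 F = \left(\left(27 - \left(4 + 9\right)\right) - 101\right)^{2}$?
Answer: $- \frac{2617}{5314} \approx -0.49247$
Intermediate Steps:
$D{\left(Z \right)} = - 8 Z$ ($D{\left(Z \right)} = 2 Z \left(-4\right) = - 8 Z$)
$F = \frac{7569}{2}$ ($F = \frac{\left(\left(27 - \left(4 + 9\right)\right) - 101\right)^{2}}{2} = \frac{\left(\left(27 - 13\right) - 101\right)^{2}}{2} = \frac{\left(14 - 101\right)^{2}}{2} = \frac{\left(-87\right)^{2}}{2} = \frac{1}{2} \cdot 7569 = \frac{7569}{2} \approx 3784.5$)
$\frac{b{\left(-138,-97 \right)} + F}{K{\left(-28,D{\left(15 \right)} \right)} - 7943} = \frac{141 + \frac{7569}{2}}{-28 - 7943} = \frac{7851}{2 \left(-7971\right)} = \frac{7851}{2} \left(- \frac{1}{7971}\right) = - \frac{2617}{5314}$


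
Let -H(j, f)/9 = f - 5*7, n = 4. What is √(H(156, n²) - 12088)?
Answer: I*√11917 ≈ 109.17*I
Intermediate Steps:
H(j, f) = 315 - 9*f (H(j, f) = -9*(f - 5*7) = -9*(f - 35) = -9*(-35 + f) = 315 - 9*f)
√(H(156, n²) - 12088) = √((315 - 9*4²) - 12088) = √((315 - 9*16) - 12088) = √((315 - 144) - 12088) = √(171 - 12088) = √(-11917) = I*√11917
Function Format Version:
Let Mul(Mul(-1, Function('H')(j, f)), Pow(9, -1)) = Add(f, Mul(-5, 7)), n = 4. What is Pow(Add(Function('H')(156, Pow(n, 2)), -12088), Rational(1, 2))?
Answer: Mul(I, Pow(11917, Rational(1, 2))) ≈ Mul(109.17, I)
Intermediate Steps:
Function('H')(j, f) = Add(315, Mul(-9, f)) (Function('H')(j, f) = Mul(-9, Add(f, Mul(-5, 7))) = Mul(-9, Add(f, -35)) = Mul(-9, Add(-35, f)) = Add(315, Mul(-9, f)))
Pow(Add(Function('H')(156, Pow(n, 2)), -12088), Rational(1, 2)) = Pow(Add(Add(315, Mul(-9, Pow(4, 2))), -12088), Rational(1, 2)) = Pow(Add(Add(315, Mul(-9, 16)), -12088), Rational(1, 2)) = Pow(Add(Add(315, -144), -12088), Rational(1, 2)) = Pow(Add(171, -12088), Rational(1, 2)) = Pow(-11917, Rational(1, 2)) = Mul(I, Pow(11917, Rational(1, 2)))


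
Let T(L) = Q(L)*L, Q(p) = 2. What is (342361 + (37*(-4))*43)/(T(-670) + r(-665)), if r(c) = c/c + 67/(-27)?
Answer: -9071919/36220 ≈ -250.47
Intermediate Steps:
r(c) = -40/27 (r(c) = 1 + 67*(-1/27) = 1 - 67/27 = -40/27)
T(L) = 2*L
(342361 + (37*(-4))*43)/(T(-670) + r(-665)) = (342361 + (37*(-4))*43)/(2*(-670) - 40/27) = (342361 - 148*43)/(-1340 - 40/27) = (342361 - 6364)/(-36220/27) = 335997*(-27/36220) = -9071919/36220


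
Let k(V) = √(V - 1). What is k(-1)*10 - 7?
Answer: -7 + 10*I*√2 ≈ -7.0 + 14.142*I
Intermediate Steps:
k(V) = √(-1 + V)
k(-1)*10 - 7 = √(-1 - 1)*10 - 7 = √(-2)*10 - 7 = (I*√2)*10 - 7 = 10*I*√2 - 7 = -7 + 10*I*√2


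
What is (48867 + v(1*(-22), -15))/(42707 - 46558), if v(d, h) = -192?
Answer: -48675/3851 ≈ -12.640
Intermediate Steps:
(48867 + v(1*(-22), -15))/(42707 - 46558) = (48867 - 192)/(42707 - 46558) = 48675/(-3851) = 48675*(-1/3851) = -48675/3851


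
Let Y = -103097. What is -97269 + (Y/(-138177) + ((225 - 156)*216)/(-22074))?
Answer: -3803613053464/39104091 ≈ -97269.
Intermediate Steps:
-97269 + (Y/(-138177) + ((225 - 156)*216)/(-22074)) = -97269 + (-103097/(-138177) + ((225 - 156)*216)/(-22074)) = -97269 + (-103097*(-1/138177) + (69*216)*(-1/22074)) = -97269 + (103097/138177 + 14904*(-1/22074)) = -97269 + (103097/138177 - 2484/3679) = -97269 + 2774015/39104091 = -3803613053464/39104091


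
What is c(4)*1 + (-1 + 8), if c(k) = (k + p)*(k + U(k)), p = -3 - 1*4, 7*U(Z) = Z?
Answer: -47/7 ≈ -6.7143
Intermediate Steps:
U(Z) = Z/7
p = -7 (p = -3 - 4 = -7)
c(k) = 8*k*(-7 + k)/7 (c(k) = (k - 7)*(k + k/7) = (-7 + k)*(8*k/7) = 8*k*(-7 + k)/7)
c(4)*1 + (-1 + 8) = ((8/7)*4*(-7 + 4))*1 + (-1 + 8) = ((8/7)*4*(-3))*1 + 7 = -96/7*1 + 7 = -96/7 + 7 = -47/7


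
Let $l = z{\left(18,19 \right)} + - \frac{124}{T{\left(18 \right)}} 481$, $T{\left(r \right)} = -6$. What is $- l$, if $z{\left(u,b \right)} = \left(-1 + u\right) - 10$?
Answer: $- \frac{29843}{3} \approx -9947.7$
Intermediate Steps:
$z{\left(u,b \right)} = -11 + u$
$l = \frac{29843}{3}$ ($l = \left(-11 + 18\right) + - \frac{124}{-6} \cdot 481 = 7 + \left(-124\right) \left(- \frac{1}{6}\right) 481 = 7 + \frac{62}{3} \cdot 481 = 7 + \frac{29822}{3} = \frac{29843}{3} \approx 9947.7$)
$- l = \left(-1\right) \frac{29843}{3} = - \frac{29843}{3}$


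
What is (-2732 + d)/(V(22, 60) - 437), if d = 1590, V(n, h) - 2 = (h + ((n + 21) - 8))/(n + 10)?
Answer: 36544/13825 ≈ 2.6433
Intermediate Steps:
V(n, h) = 2 + (13 + h + n)/(10 + n) (V(n, h) = 2 + (h + ((n + 21) - 8))/(n + 10) = 2 + (h + ((21 + n) - 8))/(10 + n) = 2 + (h + (13 + n))/(10 + n) = 2 + (13 + h + n)/(10 + n))
(-2732 + d)/(V(22, 60) - 437) = (-2732 + 1590)/((33 + 60 + 3*22)/(10 + 22) - 437) = -1142/((33 + 60 + 66)/32 - 437) = -1142/((1/32)*159 - 437) = -1142/(159/32 - 437) = -1142/(-13825/32) = -1142*(-32/13825) = 36544/13825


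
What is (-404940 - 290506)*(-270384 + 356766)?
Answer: -60074016372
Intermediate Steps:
(-404940 - 290506)*(-270384 + 356766) = -695446*86382 = -60074016372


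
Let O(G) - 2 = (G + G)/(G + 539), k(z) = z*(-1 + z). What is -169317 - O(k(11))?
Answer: -9989841/59 ≈ -1.6932e+5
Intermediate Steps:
O(G) = 2 + 2*G/(539 + G) (O(G) = 2 + (G + G)/(G + 539) = 2 + (2*G)/(539 + G) = 2 + 2*G/(539 + G))
-169317 - O(k(11)) = -169317 - 2*(539 + 2*(11*(-1 + 11)))/(539 + 11*(-1 + 11)) = -169317 - 2*(539 + 2*(11*10))/(539 + 11*10) = -169317 - 2*(539 + 2*110)/(539 + 110) = -169317 - 2*(539 + 220)/649 = -169317 - 2*759/649 = -169317 - 1*138/59 = -169317 - 138/59 = -9989841/59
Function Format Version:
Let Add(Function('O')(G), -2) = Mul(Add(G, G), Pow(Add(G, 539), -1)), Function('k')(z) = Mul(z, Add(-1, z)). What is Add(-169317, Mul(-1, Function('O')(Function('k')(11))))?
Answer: Rational(-9989841, 59) ≈ -1.6932e+5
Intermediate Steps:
Function('O')(G) = Add(2, Mul(2, G, Pow(Add(539, G), -1))) (Function('O')(G) = Add(2, Mul(Add(G, G), Pow(Add(G, 539), -1))) = Add(2, Mul(Mul(2, G), Pow(Add(539, G), -1))) = Add(2, Mul(2, G, Pow(Add(539, G), -1))))
Add(-169317, Mul(-1, Function('O')(Function('k')(11)))) = Add(-169317, Mul(-1, Mul(2, Pow(Add(539, Mul(11, Add(-1, 11))), -1), Add(539, Mul(2, Mul(11, Add(-1, 11))))))) = Add(-169317, Mul(-1, Mul(2, Pow(Add(539, Mul(11, 10)), -1), Add(539, Mul(2, Mul(11, 10)))))) = Add(-169317, Mul(-1, Mul(2, Pow(Add(539, 110), -1), Add(539, Mul(2, 110))))) = Add(-169317, Mul(-1, Mul(2, Pow(649, -1), Add(539, 220)))) = Add(-169317, Mul(-1, Mul(2, Rational(1, 649), 759))) = Add(-169317, Mul(-1, Rational(138, 59))) = Add(-169317, Rational(-138, 59)) = Rational(-9989841, 59)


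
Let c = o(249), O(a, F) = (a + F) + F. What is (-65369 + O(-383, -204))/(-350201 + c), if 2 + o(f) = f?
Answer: 33080/174977 ≈ 0.18905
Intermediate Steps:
o(f) = -2 + f
O(a, F) = a + 2*F (O(a, F) = (F + a) + F = a + 2*F)
c = 247 (c = -2 + 249 = 247)
(-65369 + O(-383, -204))/(-350201 + c) = (-65369 + (-383 + 2*(-204)))/(-350201 + 247) = (-65369 + (-383 - 408))/(-349954) = (-65369 - 791)*(-1/349954) = -66160*(-1/349954) = 33080/174977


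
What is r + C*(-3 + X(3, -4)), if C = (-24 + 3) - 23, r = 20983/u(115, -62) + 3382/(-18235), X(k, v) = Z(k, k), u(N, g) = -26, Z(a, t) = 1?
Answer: -340991257/474110 ≈ -719.22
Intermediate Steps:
X(k, v) = 1
r = -382712937/474110 (r = 20983/(-26) + 3382/(-18235) = 20983*(-1/26) + 3382*(-1/18235) = -20983/26 - 3382/18235 = -382712937/474110 ≈ -807.22)
C = -44 (C = -21 - 23 = -44)
r + C*(-3 + X(3, -4)) = -382712937/474110 - 44*(-3 + 1) = -382712937/474110 - 44*(-2) = -382712937/474110 + 88 = -340991257/474110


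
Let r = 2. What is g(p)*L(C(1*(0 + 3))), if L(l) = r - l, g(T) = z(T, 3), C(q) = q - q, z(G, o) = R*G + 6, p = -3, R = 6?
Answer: -24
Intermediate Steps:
z(G, o) = 6 + 6*G (z(G, o) = 6*G + 6 = 6 + 6*G)
C(q) = 0
g(T) = 6 + 6*T
L(l) = 2 - l
g(p)*L(C(1*(0 + 3))) = (6 + 6*(-3))*(2 - 1*0) = (6 - 18)*(2 + 0) = -12*2 = -24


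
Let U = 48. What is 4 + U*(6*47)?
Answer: 13540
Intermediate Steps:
4 + U*(6*47) = 4 + 48*(6*47) = 4 + 48*282 = 4 + 13536 = 13540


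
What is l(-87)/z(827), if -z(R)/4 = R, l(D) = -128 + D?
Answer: 215/3308 ≈ 0.064994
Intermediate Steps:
z(R) = -4*R
l(-87)/z(827) = (-128 - 87)/((-4*827)) = -215/(-3308) = -215*(-1/3308) = 215/3308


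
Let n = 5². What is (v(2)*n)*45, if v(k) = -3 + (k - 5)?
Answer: -6750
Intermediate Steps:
v(k) = -8 + k (v(k) = -3 + (-5 + k) = -8 + k)
n = 25
(v(2)*n)*45 = ((-8 + 2)*25)*45 = -6*25*45 = -150*45 = -6750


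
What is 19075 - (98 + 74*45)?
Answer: 15647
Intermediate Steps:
19075 - (98 + 74*45) = 19075 - (98 + 3330) = 19075 - 1*3428 = 19075 - 3428 = 15647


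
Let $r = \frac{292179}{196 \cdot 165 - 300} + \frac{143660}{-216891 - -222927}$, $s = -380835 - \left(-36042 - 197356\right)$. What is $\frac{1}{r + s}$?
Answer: $- \frac{1790680}{263953538467} \approx -6.7841 \cdot 10^{-6}$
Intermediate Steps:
$s = -147437$ ($s = -380835 - -233398 = -380835 + 233398 = -147437$)
$r = \frac{58948693}{1790680}$ ($r = \frac{292179}{32340 - 300} + \frac{143660}{-216891 + 222927} = \frac{292179}{32040} + \frac{143660}{6036} = 292179 \cdot \frac{1}{32040} + 143660 \cdot \frac{1}{6036} = \frac{97393}{10680} + \frac{35915}{1509} = \frac{58948693}{1790680} \approx 32.92$)
$\frac{1}{r + s} = \frac{1}{\frac{58948693}{1790680} - 147437} = \frac{1}{- \frac{263953538467}{1790680}} = - \frac{1790680}{263953538467}$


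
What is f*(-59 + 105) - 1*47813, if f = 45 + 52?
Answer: -43351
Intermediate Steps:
f = 97
f*(-59 + 105) - 1*47813 = 97*(-59 + 105) - 1*47813 = 97*46 - 47813 = 4462 - 47813 = -43351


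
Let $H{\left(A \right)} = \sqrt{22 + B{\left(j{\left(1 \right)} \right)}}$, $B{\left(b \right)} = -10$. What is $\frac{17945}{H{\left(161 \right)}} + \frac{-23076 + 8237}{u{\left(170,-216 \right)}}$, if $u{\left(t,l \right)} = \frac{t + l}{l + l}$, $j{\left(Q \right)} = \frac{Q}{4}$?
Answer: $- \frac{3205224}{23} + \frac{17945 \sqrt{3}}{6} \approx -1.3418 \cdot 10^{5}$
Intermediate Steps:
$j{\left(Q \right)} = \frac{Q}{4}$ ($j{\left(Q \right)} = Q \frac{1}{4} = \frac{Q}{4}$)
$H{\left(A \right)} = 2 \sqrt{3}$ ($H{\left(A \right)} = \sqrt{22 - 10} = \sqrt{12} = 2 \sqrt{3}$)
$u{\left(t,l \right)} = \frac{l + t}{2 l}$
$\frac{17945}{H{\left(161 \right)}} + \frac{-23076 + 8237}{u{\left(170,-216 \right)}} = \frac{17945}{2 \sqrt{3}} + \frac{-23076 + 8237}{\frac{1}{2} \frac{1}{-216} \left(-216 + 170\right)} = 17945 \frac{\sqrt{3}}{6} - \frac{14839}{\frac{1}{2} \left(- \frac{1}{216}\right) \left(-46\right)} = \frac{17945 \sqrt{3}}{6} - \frac{14839}{\frac{23}{216}} = \frac{17945 \sqrt{3}}{6} - \frac{3205224}{23} = - \frac{3205224}{23} + \frac{17945 \sqrt{3}}{6}$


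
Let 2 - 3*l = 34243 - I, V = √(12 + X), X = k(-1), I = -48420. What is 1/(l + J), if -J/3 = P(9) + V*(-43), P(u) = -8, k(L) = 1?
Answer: -19059/524538148 - 1161*√13/6818995924 ≈ -3.6949e-5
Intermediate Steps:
X = 1
V = √13 (V = √(12 + 1) = √13 ≈ 3.6056)
J = 24 + 129*√13 (J = -3*(-8 + √13*(-43)) = -3*(-8 - 43*√13) = 24 + 129*√13 ≈ 489.12)
l = -82661/3 (l = ⅔ - (34243 - 1*(-48420))/3 = ⅔ - (34243 + 48420)/3 = ⅔ - ⅓*82663 = ⅔ - 82663/3 = -82661/3 ≈ -27554.)
1/(l + J) = 1/(-82661/3 + (24 + 129*√13)) = 1/(-82589/3 + 129*√13)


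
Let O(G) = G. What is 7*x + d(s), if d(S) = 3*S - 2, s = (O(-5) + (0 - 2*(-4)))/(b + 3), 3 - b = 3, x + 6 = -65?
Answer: -496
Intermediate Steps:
x = -71 (x = -6 - 65 = -71)
b = 0 (b = 3 - 1*3 = 3 - 3 = 0)
s = 1 (s = (-5 + (0 - 2*(-4)))/(0 + 3) = (-5 + (0 + 8))/3 = (-5 + 8)*(⅓) = 3*(⅓) = 1)
d(S) = -2 + 3*S
7*x + d(s) = 7*(-71) + (-2 + 3*1) = -497 + (-2 + 3) = -497 + 1 = -496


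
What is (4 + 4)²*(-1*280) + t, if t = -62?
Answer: -17982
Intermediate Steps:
(4 + 4)²*(-1*280) + t = (4 + 4)²*(-1*280) - 62 = 8²*(-280) - 62 = 64*(-280) - 62 = -17920 - 62 = -17982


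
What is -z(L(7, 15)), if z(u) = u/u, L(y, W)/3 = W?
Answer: -1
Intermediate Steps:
L(y, W) = 3*W
z(u) = 1
-z(L(7, 15)) = -1*1 = -1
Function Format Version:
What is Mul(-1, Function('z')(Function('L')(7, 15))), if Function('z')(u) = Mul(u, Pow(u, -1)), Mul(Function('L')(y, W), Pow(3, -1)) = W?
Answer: -1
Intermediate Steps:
Function('L')(y, W) = Mul(3, W)
Function('z')(u) = 1
Mul(-1, Function('z')(Function('L')(7, 15))) = Mul(-1, 1) = -1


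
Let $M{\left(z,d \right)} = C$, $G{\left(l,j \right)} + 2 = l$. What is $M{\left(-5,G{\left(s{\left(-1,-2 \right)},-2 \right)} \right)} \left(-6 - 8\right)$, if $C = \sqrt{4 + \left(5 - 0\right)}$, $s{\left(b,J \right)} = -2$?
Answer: $-42$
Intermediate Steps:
$C = 3$ ($C = \sqrt{4 + \left(5 + 0\right)} = \sqrt{4 + 5} = \sqrt{9} = 3$)
$G{\left(l,j \right)} = -2 + l$
$M{\left(z,d \right)} = 3$
$M{\left(-5,G{\left(s{\left(-1,-2 \right)},-2 \right)} \right)} \left(-6 - 8\right) = 3 \left(-6 - 8\right) = 3 \left(-14\right) = -42$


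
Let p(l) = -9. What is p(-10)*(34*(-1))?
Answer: 306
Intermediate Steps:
p(-10)*(34*(-1)) = -306*(-1) = -9*(-34) = 306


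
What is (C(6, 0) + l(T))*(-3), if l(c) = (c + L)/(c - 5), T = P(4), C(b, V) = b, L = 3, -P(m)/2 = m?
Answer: -249/13 ≈ -19.154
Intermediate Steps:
P(m) = -2*m
T = -8 (T = -2*4 = -8)
l(c) = (3 + c)/(-5 + c) (l(c) = (c + 3)/(c - 5) = (3 + c)/(-5 + c))
(C(6, 0) + l(T))*(-3) = (6 + (3 - 8)/(-5 - 8))*(-3) = (6 - 5/(-13))*(-3) = (6 - 1/13*(-5))*(-3) = (6 + 5/13)*(-3) = (83/13)*(-3) = -249/13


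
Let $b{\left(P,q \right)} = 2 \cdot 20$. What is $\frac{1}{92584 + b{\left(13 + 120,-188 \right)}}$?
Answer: $\frac{1}{92624} \approx 1.0796 \cdot 10^{-5}$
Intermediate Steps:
$b{\left(P,q \right)} = 40$
$\frac{1}{92584 + b{\left(13 + 120,-188 \right)}} = \frac{1}{92584 + 40} = \frac{1}{92624}$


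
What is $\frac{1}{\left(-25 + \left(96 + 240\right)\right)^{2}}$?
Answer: $\frac{1}{96721} \approx 1.0339 \cdot 10^{-5}$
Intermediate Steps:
$\frac{1}{\left(-25 + \left(96 + 240\right)\right)^{2}} = \frac{1}{\left(-25 + 336\right)^{2}} = \frac{1}{311^{2}} = \frac{1}{96721}$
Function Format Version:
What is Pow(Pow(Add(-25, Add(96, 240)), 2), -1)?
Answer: Rational(1, 96721) ≈ 1.0339e-5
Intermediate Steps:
Pow(Pow(Add(-25, Add(96, 240)), 2), -1) = Pow(Pow(Add(-25, 336), 2), -1) = Pow(Pow(311, 2), -1) = Pow(96721, -1) = Rational(1, 96721)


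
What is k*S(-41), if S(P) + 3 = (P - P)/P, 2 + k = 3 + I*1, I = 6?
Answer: -21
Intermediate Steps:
k = 7 (k = -2 + (3 + 6*1) = -2 + (3 + 6) = -2 + 9 = 7)
S(P) = -3 (S(P) = -3 + (P - P)/P = -3 + 0/P = -3 + 0 = -3)
k*S(-41) = 7*(-3) = -21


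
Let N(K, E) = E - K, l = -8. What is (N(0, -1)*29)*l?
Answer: 232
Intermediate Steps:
(N(0, -1)*29)*l = ((-1 - 1*0)*29)*(-8) = ((-1 + 0)*29)*(-8) = -1*29*(-8) = -29*(-8) = 232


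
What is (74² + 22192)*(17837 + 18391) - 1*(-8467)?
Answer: 1002364771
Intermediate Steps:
(74² + 22192)*(17837 + 18391) - 1*(-8467) = (5476 + 22192)*36228 + 8467 = 27668*36228 + 8467 = 1002356304 + 8467 = 1002364771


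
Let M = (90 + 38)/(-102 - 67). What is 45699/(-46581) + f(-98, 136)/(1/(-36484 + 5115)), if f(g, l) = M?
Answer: 4795533299/201851 ≈ 23758.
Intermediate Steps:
M = -128/169 (M = 128/(-169) = 128*(-1/169) = -128/169 ≈ -0.75740)
f(g, l) = -128/169
45699/(-46581) + f(-98, 136)/(1/(-36484 + 5115)) = 45699/(-46581) - 128/(169*(1/(-36484 + 5115))) = 45699*(-1/46581) - 128/(169*(1/(-31369))) = -15233/15527 - 128/(169*(-1/31369)) = -15233/15527 - 128/169*(-31369) = -15233/15527 + 308864/13 = 4795533299/201851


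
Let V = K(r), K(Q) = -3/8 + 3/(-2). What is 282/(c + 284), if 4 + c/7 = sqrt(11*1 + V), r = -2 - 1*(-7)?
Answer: 577536/520711 - 3948*sqrt(146)/520711 ≈ 1.0175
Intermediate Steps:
r = 5 (r = -2 + 7 = 5)
K(Q) = -15/8 (K(Q) = -3*1/8 + 3*(-1/2) = -3/8 - 3/2 = -15/8)
V = -15/8 ≈ -1.8750
c = -28 + 7*sqrt(146)/4 (c = -28 + 7*sqrt(11*1 - 15/8) = -28 + 7*sqrt(11 - 15/8) = -28 + 7*sqrt(73/8) = -28 + 7*(sqrt(146)/4) = -28 + 7*sqrt(146)/4 ≈ -6.8547)
282/(c + 284) = 282/((-28 + 7*sqrt(146)/4) + 284) = 282/(256 + 7*sqrt(146)/4)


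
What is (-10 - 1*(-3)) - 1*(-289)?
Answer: 282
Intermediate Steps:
(-10 - 1*(-3)) - 1*(-289) = (-10 + 3) + 289 = -7 + 289 = 282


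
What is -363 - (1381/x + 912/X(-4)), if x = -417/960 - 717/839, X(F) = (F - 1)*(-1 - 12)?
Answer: 15619190273/22493965 ≈ 694.37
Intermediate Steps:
X(F) = 13 - 13*F (X(F) = (-1 + F)*(-13) = 13 - 13*F)
x = -346061/268480 (x = -417*1/960 - 717*1/839 = -139/320 - 717/839 = -346061/268480 ≈ -1.2890)
-363 - (1381/x + 912/X(-4)) = -363 - (1381/(-346061/268480) + 912/(13 - 13*(-4))) = -363 - (1381*(-268480/346061) + 912/(13 + 52)) = -363 - (-370770880/346061 + 912/65) = -363 - 1*(-23784499568/22493965) = -363 + 23784499568/22493965 = 15619190273/22493965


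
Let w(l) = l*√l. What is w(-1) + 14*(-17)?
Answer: -238 - I ≈ -238.0 - 1.0*I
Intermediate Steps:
w(l) = l^(3/2)
w(-1) + 14*(-17) = (-1)^(3/2) + 14*(-17) = -I - 238 = -238 - I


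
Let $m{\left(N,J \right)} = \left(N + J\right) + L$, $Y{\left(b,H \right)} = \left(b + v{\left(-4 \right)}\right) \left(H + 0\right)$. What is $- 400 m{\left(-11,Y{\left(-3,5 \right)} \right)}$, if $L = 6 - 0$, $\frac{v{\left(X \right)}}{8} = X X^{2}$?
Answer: $1032000$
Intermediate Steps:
$v{\left(X \right)} = 8 X^{3}$ ($v{\left(X \right)} = 8 X X^{2} = 8 X^{3}$)
$Y{\left(b,H \right)} = H \left(-512 + b\right)$ ($Y{\left(b,H \right)} = \left(b + 8 \left(-4\right)^{3}\right) \left(H + 0\right) = \left(b + 8 \left(-64\right)\right) H = \left(b - 512\right) H = \left(-512 + b\right) H = H \left(-512 + b\right)$)
$L = 6$ ($L = 6 + 0 = 6$)
$m{\left(N,J \right)} = 6 + J + N$ ($m{\left(N,J \right)} = \left(N + J\right) + 6 = \left(J + N\right) + 6 = 6 + J + N$)
$- 400 m{\left(-11,Y{\left(-3,5 \right)} \right)} = - 400 \left(6 + 5 \left(-512 - 3\right) - 11\right) = - 400 \left(6 + 5 \left(-515\right) - 11\right) = - 400 \left(6 - 2575 - 11\right) = \left(-400\right) \left(-2580\right) = 1032000$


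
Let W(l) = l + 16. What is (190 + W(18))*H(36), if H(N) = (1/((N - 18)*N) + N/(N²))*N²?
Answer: 8512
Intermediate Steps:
W(l) = 16 + l
H(N) = N²*(1/N + 1/(N*(-18 + N))) (H(N) = (1/((-18 + N)*N) + N/N²)*N² = (1/(N*(-18 + N)) + 1/N)*N² = (1/N + 1/(N*(-18 + N)))*N² = N²*(1/N + 1/(N*(-18 + N))))
(190 + W(18))*H(36) = (190 + (16 + 18))*(36*(-17 + 36)/(-18 + 36)) = (190 + 34)*(36*19/18) = 224*(36*(1/18)*19) = 224*38 = 8512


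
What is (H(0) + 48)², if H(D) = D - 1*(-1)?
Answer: 2401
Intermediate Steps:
H(D) = 1 + D (H(D) = D + 1 = 1 + D)
(H(0) + 48)² = ((1 + 0) + 48)² = (1 + 48)² = 49² = 2401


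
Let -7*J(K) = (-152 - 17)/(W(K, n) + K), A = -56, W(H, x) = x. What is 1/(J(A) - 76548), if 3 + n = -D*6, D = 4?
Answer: -581/44474557 ≈ -1.3064e-5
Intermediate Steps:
n = -27 (n = -3 - 1*4*6 = -3 - 4*6 = -3 - 24 = -27)
J(K) = 169/(7*(-27 + K)) (J(K) = -(-152 - 17)/(7*(-27 + K)) = -(-169)/(7*(-27 + K)) = 169/(7*(-27 + K)))
1/(J(A) - 76548) = 1/(169/(7*(-27 - 56)) - 76548) = 1/((169/7)/(-83) - 76548) = 1/((169/7)*(-1/83) - 76548) = 1/(-169/581 - 76548) = 1/(-44474557/581) = -581/44474557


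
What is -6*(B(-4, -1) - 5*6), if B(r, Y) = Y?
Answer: 186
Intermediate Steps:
-6*(B(-4, -1) - 5*6) = -6*(-1 - 5*6) = -6*(-1 - 30) = -6*(-31) = 186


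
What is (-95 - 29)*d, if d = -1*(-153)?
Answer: -18972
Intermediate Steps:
d = 153
(-95 - 29)*d = (-95 - 29)*153 = -124*153 = -18972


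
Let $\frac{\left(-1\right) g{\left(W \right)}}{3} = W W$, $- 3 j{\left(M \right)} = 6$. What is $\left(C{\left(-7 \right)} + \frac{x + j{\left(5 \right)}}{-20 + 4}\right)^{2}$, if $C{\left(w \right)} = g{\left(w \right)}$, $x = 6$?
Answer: $\frac{346921}{16} \approx 21683.0$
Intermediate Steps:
$j{\left(M \right)} = -2$ ($j{\left(M \right)} = \left(- \frac{1}{3}\right) 6 = -2$)
$g{\left(W \right)} = - 3 W^{2}$ ($g{\left(W \right)} = - 3 W W = - 3 W^{2}$)
$C{\left(w \right)} = - 3 w^{2}$
$\left(C{\left(-7 \right)} + \frac{x + j{\left(5 \right)}}{-20 + 4}\right)^{2} = \left(- 3 \left(-7\right)^{2} + \frac{6 - 2}{-20 + 4}\right)^{2} = \left(\left(-3\right) 49 + \frac{4}{-16}\right)^{2} = \left(-147 + 4 \left(- \frac{1}{16}\right)\right)^{2} = \left(-147 - \frac{1}{4}\right)^{2} = \left(- \frac{589}{4}\right)^{2} = \frac{346921}{16}$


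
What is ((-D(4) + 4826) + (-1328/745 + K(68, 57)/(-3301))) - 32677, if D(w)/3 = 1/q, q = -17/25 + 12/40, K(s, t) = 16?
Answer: -1301070847967/46725655 ≈ -27845.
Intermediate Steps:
q = -19/50 (q = -17*1/25 + 12*(1/40) = -17/25 + 3/10 = -19/50 ≈ -0.38000)
D(w) = -150/19 (D(w) = 3/(-19/50) = 3*(-50/19) = -150/19)
((-D(4) + 4826) + (-1328/745 + K(68, 57)/(-3301))) - 32677 = ((-1*(-150/19) + 4826) + (-1328/745 + 16/(-3301))) - 32677 = ((150/19 + 4826) + (-1328*1/745 + 16*(-1/3301))) - 32677 = (91844/19 + (-1328/745 - 16/3301)) - 32677 = (91844/19 - 4395648/2459245) - 32677 = 225783380468/46725655 - 32677 = -1301070847967/46725655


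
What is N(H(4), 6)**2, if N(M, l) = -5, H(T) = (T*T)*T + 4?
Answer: 25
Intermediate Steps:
H(T) = 4 + T**3 (H(T) = T**2*T + 4 = T**3 + 4 = 4 + T**3)
N(H(4), 6)**2 = (-5)**2 = 25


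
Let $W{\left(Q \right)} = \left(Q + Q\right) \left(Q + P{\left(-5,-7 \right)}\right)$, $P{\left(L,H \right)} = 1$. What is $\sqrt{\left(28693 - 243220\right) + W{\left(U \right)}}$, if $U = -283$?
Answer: $i \sqrt{54915} \approx 234.34 i$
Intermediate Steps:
$W{\left(Q \right)} = 2 Q \left(1 + Q\right)$ ($W{\left(Q \right)} = \left(Q + Q\right) \left(Q + 1\right) = 2 Q \left(1 + Q\right)$)
$\sqrt{\left(28693 - 243220\right) + W{\left(U \right)}} = \sqrt{\left(28693 - 243220\right) + 2 \left(-283\right) \left(1 - 283\right)} = \sqrt{-214527 + 2 \left(-283\right) \left(-282\right)} = \sqrt{-214527 + 159612} = \sqrt{-54915} = i \sqrt{54915}$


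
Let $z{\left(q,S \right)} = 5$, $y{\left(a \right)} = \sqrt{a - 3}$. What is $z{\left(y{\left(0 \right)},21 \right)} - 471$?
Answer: $-466$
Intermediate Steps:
$y{\left(a \right)} = \sqrt{-3 + a}$
$z{\left(y{\left(0 \right)},21 \right)} - 471 = 5 - 471 = -466$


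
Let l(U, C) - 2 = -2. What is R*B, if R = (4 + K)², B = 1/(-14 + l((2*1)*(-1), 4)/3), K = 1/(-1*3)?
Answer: -121/126 ≈ -0.96032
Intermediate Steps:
l(U, C) = 0 (l(U, C) = 2 - 2 = 0)
K = -⅓ (K = 1/(-3) = -⅓ ≈ -0.33333)
B = -1/14 (B = 1/(-14 + 0/3) = 1/(-14 + 0*(⅓)) = 1/(-14 + 0) = 1/(-14) = -1/14 ≈ -0.071429)
R = 121/9 (R = (4 - ⅓)² = (11/3)² = 121/9 ≈ 13.444)
R*B = (121/9)*(-1/14) = -121/126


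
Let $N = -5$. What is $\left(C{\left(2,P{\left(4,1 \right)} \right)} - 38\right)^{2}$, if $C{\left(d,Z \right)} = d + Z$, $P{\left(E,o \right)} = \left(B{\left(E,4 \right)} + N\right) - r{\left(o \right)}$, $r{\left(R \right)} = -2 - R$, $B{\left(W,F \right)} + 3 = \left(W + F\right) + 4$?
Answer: $841$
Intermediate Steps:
$B{\left(W,F \right)} = 1 + F + W$ ($B{\left(W,F \right)} = -3 + \left(\left(W + F\right) + 4\right) = -3 + \left(\left(F + W\right) + 4\right) = -3 + \left(4 + F + W\right) = 1 + F + W$)
$P{\left(E,o \right)} = 2 + E + o$ ($P{\left(E,o \right)} = \left(\left(1 + 4 + E\right) - 5\right) - \left(-2 - o\right) = \left(\left(5 + E\right) - 5\right) + \left(2 + o\right) = E + \left(2 + o\right) = 2 + E + o$)
$C{\left(d,Z \right)} = Z + d$
$\left(C{\left(2,P{\left(4,1 \right)} \right)} - 38\right)^{2} = \left(\left(\left(2 + 4 + 1\right) + 2\right) - 38\right)^{2} = \left(\left(7 + 2\right) - 38\right)^{2} = \left(9 - 38\right)^{2} = \left(-29\right)^{2} = 841$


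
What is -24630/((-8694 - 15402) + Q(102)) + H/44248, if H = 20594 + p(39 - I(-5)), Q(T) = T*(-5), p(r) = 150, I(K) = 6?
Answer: 33338648/22682631 ≈ 1.4698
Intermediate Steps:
Q(T) = -5*T
H = 20744 (H = 20594 + 150 = 20744)
-24630/((-8694 - 15402) + Q(102)) + H/44248 = -24630/((-8694 - 15402) - 5*102) + 20744/44248 = -24630/(-24096 - 510) + 20744*(1/44248) = -24630/(-24606) + 2593/5531 = -24630*(-1/24606) + 2593/5531 = 4105/4101 + 2593/5531 = 33338648/22682631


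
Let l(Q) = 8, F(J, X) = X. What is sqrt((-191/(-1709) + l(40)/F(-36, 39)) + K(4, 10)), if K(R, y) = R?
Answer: 5*sqrt(767086359)/66651 ≈ 2.0777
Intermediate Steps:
sqrt((-191/(-1709) + l(40)/F(-36, 39)) + K(4, 10)) = sqrt((-191/(-1709) + 8/39) + 4) = sqrt((-191*(-1/1709) + 8*(1/39)) + 4) = sqrt((191/1709 + 8/39) + 4) = sqrt(21121/66651 + 4) = sqrt(287725/66651) = 5*sqrt(767086359)/66651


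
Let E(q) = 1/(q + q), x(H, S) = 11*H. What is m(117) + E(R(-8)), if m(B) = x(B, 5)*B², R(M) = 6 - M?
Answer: 493296805/28 ≈ 1.7618e+7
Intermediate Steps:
E(q) = 1/(2*q)
m(B) = 11*B³ (m(B) = (11*B)*B² = 11*B³)
m(117) + E(R(-8)) = 11*117³ + 1/(2*(6 - 1*(-8))) = 11*1601613 + 1/(2*(6 + 8)) = 17617743 + (½)/14 = 17617743 + (½)*(1/14) = 17617743 + 1/28 = 493296805/28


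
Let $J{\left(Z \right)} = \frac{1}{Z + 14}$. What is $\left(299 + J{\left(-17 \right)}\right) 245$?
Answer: $\frac{219520}{3} \approx 73173.0$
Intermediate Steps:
$J{\left(Z \right)} = \frac{1}{14 + Z}$
$\left(299 + J{\left(-17 \right)}\right) 245 = \left(299 + \frac{1}{14 - 17}\right) 245 = \left(299 + \frac{1}{-3}\right) 245 = \left(299 - \frac{1}{3}\right) 245 = \frac{896}{3} \cdot 245 = \frac{219520}{3}$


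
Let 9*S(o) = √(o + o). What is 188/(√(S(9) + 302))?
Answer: 188*√3/√(906 + √2) ≈ 10.810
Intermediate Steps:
S(o) = √2*√o/9 (S(o) = √(o + o)/9 = √(2*o)/9 = (√2*√o)/9 = √2*√o/9)
188/(√(S(9) + 302)) = 188/(√(√2*√9/9 + 302)) = 188/(√((⅑)*√2*3 + 302)) = 188/(√(√2/3 + 302)) = 188/(√(302 + √2/3)) = 188/√(302 + √2/3)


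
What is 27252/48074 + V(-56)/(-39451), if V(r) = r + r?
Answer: 540251470/948283687 ≈ 0.56972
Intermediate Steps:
V(r) = 2*r
27252/48074 + V(-56)/(-39451) = 27252/48074 + (2*(-56))/(-39451) = 27252*(1/48074) - 112*(-1/39451) = 13626/24037 + 112/39451 = 540251470/948283687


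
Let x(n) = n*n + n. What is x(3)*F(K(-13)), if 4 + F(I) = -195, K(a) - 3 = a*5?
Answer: -2388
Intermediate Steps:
K(a) = 3 + 5*a (K(a) = 3 + a*5 = 3 + 5*a)
F(I) = -199 (F(I) = -4 - 195 = -199)
x(n) = n + n² (x(n) = n² + n = n + n²)
x(3)*F(K(-13)) = (3*(1 + 3))*(-199) = (3*4)*(-199) = 12*(-199) = -2388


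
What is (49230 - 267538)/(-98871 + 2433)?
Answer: 109154/48219 ≈ 2.2637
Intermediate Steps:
(49230 - 267538)/(-98871 + 2433) = -218308/(-96438) = -218308*(-1/96438) = 109154/48219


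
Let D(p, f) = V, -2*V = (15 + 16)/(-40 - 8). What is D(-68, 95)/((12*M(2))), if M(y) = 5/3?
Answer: 31/1920 ≈ 0.016146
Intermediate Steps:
M(y) = 5/3 (M(y) = 5*(⅓) = 5/3)
V = 31/96 (V = -(15 + 16)/(2*(-40 - 8)) = -31/(2*(-48)) = -31*(-1)/(2*48) = -½*(-31/48) = 31/96 ≈ 0.32292)
D(p, f) = 31/96
D(-68, 95)/((12*M(2))) = 31/(96*((12*(5/3)))) = (31/96)/20 = (31/96)*(1/20) = 31/1920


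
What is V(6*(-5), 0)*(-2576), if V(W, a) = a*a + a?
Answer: 0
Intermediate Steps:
V(W, a) = a + a**2 (V(W, a) = a**2 + a = a + a**2)
V(6*(-5), 0)*(-2576) = (0*(1 + 0))*(-2576) = (0*1)*(-2576) = 0*(-2576) = 0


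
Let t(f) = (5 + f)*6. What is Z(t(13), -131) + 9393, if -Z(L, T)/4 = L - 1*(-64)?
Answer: 8705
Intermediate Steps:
t(f) = 30 + 6*f
Z(L, T) = -256 - 4*L (Z(L, T) = -4*(L - 1*(-64)) = -4*(L + 64) = -4*(64 + L) = -256 - 4*L)
Z(t(13), -131) + 9393 = (-256 - 4*(30 + 6*13)) + 9393 = (-256 - 4*(30 + 78)) + 9393 = (-256 - 4*108) + 9393 = (-256 - 432) + 9393 = -688 + 9393 = 8705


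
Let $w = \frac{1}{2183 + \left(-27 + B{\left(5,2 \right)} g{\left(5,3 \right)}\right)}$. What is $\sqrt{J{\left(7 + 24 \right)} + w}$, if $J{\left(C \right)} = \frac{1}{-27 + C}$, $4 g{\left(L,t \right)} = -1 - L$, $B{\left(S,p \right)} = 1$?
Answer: $\frac{\sqrt{18601953}}{8618} \approx 0.50046$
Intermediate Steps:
$g{\left(L,t \right)} = - \frac{1}{4} - \frac{L}{4}$ ($g{\left(L,t \right)} = \frac{-1 - L}{4} = - \frac{1}{4} - \frac{L}{4}$)
$w = \frac{2}{4309}$ ($w = \frac{1}{2183 - \left(27 - \left(- \frac{1}{4} - \frac{5}{4}\right)\right)} = \frac{1}{2183 + \left(-27 + 1 \left(- \frac{3}{2}\right)\right)} = \frac{1}{2183 - \frac{57}{2}} = \frac{1}{\frac{4309}{2}} = \frac{2}{4309} \approx 0.00046414$)
$\sqrt{J{\left(7 + 24 \right)} + w} = \sqrt{\frac{1}{-27 + \left(7 + 24\right)} + \frac{2}{4309}} = \sqrt{\frac{1}{-27 + 31} + \frac{2}{4309}} = \sqrt{\frac{1}{4} + \frac{2}{4309}} = \sqrt{\frac{4317}{17236}} = \frac{\sqrt{18601953}}{8618}$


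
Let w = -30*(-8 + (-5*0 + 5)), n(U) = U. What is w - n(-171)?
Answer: 261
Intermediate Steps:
w = 90 (w = -30*(-8 + (0 + 5)) = -30*(-8 + 5) = -30*(-3) = 90)
w - n(-171) = 90 - 1*(-171) = 90 + 171 = 261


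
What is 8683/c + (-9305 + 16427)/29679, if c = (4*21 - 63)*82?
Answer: 89988947/17035746 ≈ 5.2824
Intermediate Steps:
c = 1722 (c = (84 - 63)*82 = 21*82 = 1722)
8683/c + (-9305 + 16427)/29679 = 8683/1722 + (-9305 + 16427)/29679 = 8683*(1/1722) + 7122*(1/29679) = 8683/1722 + 2374/9893 = 89988947/17035746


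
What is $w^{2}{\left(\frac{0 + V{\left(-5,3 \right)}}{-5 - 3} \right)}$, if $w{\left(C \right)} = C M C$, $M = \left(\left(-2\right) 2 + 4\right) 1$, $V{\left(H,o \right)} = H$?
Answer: $0$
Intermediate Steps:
$M = 0$ ($M = \left(-4 + 4\right) 1 = 0 \cdot 1 = 0$)
$w{\left(C \right)} = 0$ ($w{\left(C \right)} = C 0 C = 0 C = 0$)
$w^{2}{\left(\frac{0 + V{\left(-5,3 \right)}}{-5 - 3} \right)} = 0^{2} = 0$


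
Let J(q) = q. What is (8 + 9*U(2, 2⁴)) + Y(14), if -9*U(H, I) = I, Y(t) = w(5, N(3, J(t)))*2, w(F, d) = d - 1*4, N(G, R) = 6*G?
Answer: 20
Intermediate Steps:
w(F, d) = -4 + d (w(F, d) = d - 4 = -4 + d)
Y(t) = 28 (Y(t) = (-4 + 6*3)*2 = (-4 + 18)*2 = 14*2 = 28)
U(H, I) = -I/9
(8 + 9*U(2, 2⁴)) + Y(14) = (8 + 9*(-⅑*2⁴)) + 28 = (8 + 9*(-⅑*16)) + 28 = (8 + 9*(-16/9)) + 28 = (8 - 16) + 28 = -8 + 28 = 20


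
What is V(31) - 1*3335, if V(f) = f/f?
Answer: -3334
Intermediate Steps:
V(f) = 1
V(31) - 1*3335 = 1 - 1*3335 = 1 - 3335 = -3334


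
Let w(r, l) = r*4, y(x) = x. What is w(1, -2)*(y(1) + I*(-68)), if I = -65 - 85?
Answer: 40804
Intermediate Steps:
I = -150
w(r, l) = 4*r
w(1, -2)*(y(1) + I*(-68)) = (4*1)*(1 - 150*(-68)) = 4*(1 + 10200) = 4*10201 = 40804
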